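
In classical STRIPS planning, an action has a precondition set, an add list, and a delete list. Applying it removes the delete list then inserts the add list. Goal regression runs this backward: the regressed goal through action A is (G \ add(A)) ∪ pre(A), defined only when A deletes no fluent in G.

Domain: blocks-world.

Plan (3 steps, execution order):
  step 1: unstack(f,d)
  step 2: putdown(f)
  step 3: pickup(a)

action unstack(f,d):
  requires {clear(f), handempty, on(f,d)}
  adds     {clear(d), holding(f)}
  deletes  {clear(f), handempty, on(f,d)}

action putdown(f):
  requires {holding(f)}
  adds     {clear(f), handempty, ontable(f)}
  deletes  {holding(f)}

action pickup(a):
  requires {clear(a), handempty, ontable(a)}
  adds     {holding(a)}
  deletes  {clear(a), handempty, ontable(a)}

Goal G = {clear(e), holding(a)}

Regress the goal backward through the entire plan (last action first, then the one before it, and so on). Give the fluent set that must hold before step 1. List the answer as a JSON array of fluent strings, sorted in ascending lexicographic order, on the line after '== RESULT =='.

Regress step by step:
  through step 3 (pickup(a)): drop {holding(a)}, keep {clear(e)}, require {clear(a), handempty, ontable(a)}
    → {clear(a), clear(e), handempty, ontable(a)}
  through step 2 (putdown(f)): drop {handempty}, keep {clear(a), clear(e), ontable(a)}, require {holding(f)}
    → {clear(a), clear(e), holding(f), ontable(a)}
  through step 1 (unstack(f,d)): drop {holding(f)}, keep {clear(a), clear(e), ontable(a)}, require {clear(f), handempty, on(f,d)}
    → {clear(a), clear(e), clear(f), handempty, on(f,d), ontable(a)}

== RESULT ==
["clear(a)", "clear(e)", "clear(f)", "handempty", "on(f,d)", "ontable(a)"]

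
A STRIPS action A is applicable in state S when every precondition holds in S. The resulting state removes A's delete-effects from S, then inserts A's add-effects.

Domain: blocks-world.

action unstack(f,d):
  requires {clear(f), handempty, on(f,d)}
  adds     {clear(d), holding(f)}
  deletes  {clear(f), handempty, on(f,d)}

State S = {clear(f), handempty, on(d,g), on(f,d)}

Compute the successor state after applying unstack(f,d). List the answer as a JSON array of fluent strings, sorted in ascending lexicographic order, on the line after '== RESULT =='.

Progress:
  pre ⊆ S: {clear(f), handempty, on(f,d)} ⊆ S  — applicable
  S \ del = {on(d,g)}
  ∪ add   = {clear(d), holding(f), on(d,g)}

== RESULT ==
["clear(d)", "holding(f)", "on(d,g)"]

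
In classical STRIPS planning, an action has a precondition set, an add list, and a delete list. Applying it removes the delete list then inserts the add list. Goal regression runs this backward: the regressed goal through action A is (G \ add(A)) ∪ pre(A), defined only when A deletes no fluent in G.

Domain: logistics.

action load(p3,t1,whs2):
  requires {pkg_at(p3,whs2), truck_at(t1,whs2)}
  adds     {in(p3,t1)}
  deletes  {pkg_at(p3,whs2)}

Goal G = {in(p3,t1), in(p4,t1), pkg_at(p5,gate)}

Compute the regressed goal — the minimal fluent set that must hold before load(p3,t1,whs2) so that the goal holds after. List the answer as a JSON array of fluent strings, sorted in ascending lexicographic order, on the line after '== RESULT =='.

Regress:
  G ∩ del = {}  (empty — regression defined)
  G \ add = {in(p3,t1), in(p4,t1), pkg_at(p5,gate)} \ {in(p3,t1)} = {in(p4,t1), pkg_at(p5,gate)}
  ∪ pre   = {in(p4,t1), pkg_at(p5,gate)} ∪ {pkg_at(p3,whs2), truck_at(t1,whs2)}
          = {in(p4,t1), pkg_at(p3,whs2), pkg_at(p5,gate), truck_at(t1,whs2)}

== RESULT ==
["in(p4,t1)", "pkg_at(p3,whs2)", "pkg_at(p5,gate)", "truck_at(t1,whs2)"]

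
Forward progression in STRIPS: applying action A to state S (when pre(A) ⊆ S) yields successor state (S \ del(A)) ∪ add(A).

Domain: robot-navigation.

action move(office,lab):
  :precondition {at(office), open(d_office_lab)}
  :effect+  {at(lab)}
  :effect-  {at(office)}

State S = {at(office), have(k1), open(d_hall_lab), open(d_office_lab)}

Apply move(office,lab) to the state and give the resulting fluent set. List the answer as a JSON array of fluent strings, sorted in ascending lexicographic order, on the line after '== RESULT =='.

Compute (S \ del) ∪ add:
  pre ⊆ S: {at(office), open(d_office_lab)} ⊆ S  — applicable
  S \ del = {have(k1), open(d_hall_lab), open(d_office_lab)}
  ∪ add   = {at(lab), have(k1), open(d_hall_lab), open(d_office_lab)}

== RESULT ==
["at(lab)", "have(k1)", "open(d_hall_lab)", "open(d_office_lab)"]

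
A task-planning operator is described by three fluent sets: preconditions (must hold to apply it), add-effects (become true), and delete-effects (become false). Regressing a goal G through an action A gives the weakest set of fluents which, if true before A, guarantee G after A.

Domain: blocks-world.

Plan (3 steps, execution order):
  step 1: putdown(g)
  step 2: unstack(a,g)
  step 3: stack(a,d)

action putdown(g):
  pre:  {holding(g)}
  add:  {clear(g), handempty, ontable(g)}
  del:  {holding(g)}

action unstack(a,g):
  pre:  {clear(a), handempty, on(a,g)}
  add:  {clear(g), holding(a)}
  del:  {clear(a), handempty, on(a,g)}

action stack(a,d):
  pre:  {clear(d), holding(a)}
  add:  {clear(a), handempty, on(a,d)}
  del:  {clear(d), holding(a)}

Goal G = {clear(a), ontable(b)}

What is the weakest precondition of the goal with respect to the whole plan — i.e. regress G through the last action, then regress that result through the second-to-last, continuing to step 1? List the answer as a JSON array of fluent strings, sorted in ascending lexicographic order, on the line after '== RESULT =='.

Regress step by step:
  through step 3 (stack(a,d)): drop {clear(a)}, keep {ontable(b)}, require {clear(d), holding(a)}
    → {clear(d), holding(a), ontable(b)}
  through step 2 (unstack(a,g)): drop {holding(a)}, keep {clear(d), ontable(b)}, require {clear(a), handempty, on(a,g)}
    → {clear(a), clear(d), handempty, on(a,g), ontable(b)}
  through step 1 (putdown(g)): drop {handempty}, keep {clear(a), clear(d), on(a,g), ontable(b)}, require {holding(g)}
    → {clear(a), clear(d), holding(g), on(a,g), ontable(b)}

== RESULT ==
["clear(a)", "clear(d)", "holding(g)", "on(a,g)", "ontable(b)"]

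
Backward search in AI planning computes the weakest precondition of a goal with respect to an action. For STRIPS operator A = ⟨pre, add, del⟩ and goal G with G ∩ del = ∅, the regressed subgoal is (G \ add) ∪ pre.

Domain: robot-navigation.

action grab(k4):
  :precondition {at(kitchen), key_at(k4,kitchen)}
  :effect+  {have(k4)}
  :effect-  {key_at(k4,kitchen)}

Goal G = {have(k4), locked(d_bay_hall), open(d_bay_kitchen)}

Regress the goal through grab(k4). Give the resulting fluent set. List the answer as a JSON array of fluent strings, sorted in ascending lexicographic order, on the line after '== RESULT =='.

Compute (G \ add) ∪ pre:
  G ∩ del = {}  (empty — regression defined)
  G \ add = {have(k4), locked(d_bay_hall), open(d_bay_kitchen)} \ {have(k4)} = {locked(d_bay_hall), open(d_bay_kitchen)}
  ∪ pre   = {locked(d_bay_hall), open(d_bay_kitchen)} ∪ {at(kitchen), key_at(k4,kitchen)}
          = {at(kitchen), key_at(k4,kitchen), locked(d_bay_hall), open(d_bay_kitchen)}

== RESULT ==
["at(kitchen)", "key_at(k4,kitchen)", "locked(d_bay_hall)", "open(d_bay_kitchen)"]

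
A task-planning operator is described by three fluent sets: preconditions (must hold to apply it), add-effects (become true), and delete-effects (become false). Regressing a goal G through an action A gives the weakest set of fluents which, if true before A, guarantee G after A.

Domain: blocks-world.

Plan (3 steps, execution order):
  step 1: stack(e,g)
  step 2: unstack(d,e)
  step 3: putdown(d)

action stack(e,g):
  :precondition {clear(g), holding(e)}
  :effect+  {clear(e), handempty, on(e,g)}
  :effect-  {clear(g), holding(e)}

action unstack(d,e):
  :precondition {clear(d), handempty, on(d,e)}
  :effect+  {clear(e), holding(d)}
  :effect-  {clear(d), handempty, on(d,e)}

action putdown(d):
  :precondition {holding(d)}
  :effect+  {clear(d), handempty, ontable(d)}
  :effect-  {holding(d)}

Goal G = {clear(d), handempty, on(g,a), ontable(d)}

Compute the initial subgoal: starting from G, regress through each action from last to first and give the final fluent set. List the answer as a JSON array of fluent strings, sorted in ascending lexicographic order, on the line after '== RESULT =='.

Regress step by step:
  through step 3 (putdown(d)): drop {clear(d), handempty, ontable(d)}, keep {on(g,a)}, require {holding(d)}
    → {holding(d), on(g,a)}
  through step 2 (unstack(d,e)): drop {holding(d)}, keep {on(g,a)}, require {clear(d), handempty, on(d,e)}
    → {clear(d), handempty, on(d,e), on(g,a)}
  through step 1 (stack(e,g)): drop {handempty}, keep {clear(d), on(d,e), on(g,a)}, require {clear(g), holding(e)}
    → {clear(d), clear(g), holding(e), on(d,e), on(g,a)}

== RESULT ==
["clear(d)", "clear(g)", "holding(e)", "on(d,e)", "on(g,a)"]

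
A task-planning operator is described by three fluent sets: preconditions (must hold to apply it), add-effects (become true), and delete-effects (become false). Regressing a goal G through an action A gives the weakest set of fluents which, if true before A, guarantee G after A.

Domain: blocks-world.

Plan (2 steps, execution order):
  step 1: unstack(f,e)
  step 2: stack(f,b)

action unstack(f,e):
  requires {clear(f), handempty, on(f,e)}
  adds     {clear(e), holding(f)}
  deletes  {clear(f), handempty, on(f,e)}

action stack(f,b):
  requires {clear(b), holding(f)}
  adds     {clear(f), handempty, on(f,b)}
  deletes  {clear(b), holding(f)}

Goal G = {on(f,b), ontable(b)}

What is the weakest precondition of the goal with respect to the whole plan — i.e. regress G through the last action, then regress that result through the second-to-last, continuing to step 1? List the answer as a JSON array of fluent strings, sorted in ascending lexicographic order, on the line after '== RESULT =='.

Regress step by step:
  through step 2 (stack(f,b)): drop {on(f,b)}, keep {ontable(b)}, require {clear(b), holding(f)}
    → {clear(b), holding(f), ontable(b)}
  through step 1 (unstack(f,e)): drop {holding(f)}, keep {clear(b), ontable(b)}, require {clear(f), handempty, on(f,e)}
    → {clear(b), clear(f), handempty, on(f,e), ontable(b)}

== RESULT ==
["clear(b)", "clear(f)", "handempty", "on(f,e)", "ontable(b)"]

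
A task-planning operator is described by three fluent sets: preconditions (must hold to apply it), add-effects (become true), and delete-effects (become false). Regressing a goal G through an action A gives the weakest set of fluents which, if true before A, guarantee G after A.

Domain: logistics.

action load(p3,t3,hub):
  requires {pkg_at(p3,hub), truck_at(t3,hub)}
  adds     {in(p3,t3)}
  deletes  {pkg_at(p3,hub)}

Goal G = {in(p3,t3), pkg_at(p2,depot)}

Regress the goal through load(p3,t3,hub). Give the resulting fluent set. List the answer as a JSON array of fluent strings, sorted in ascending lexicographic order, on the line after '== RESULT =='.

Regress:
  G ∩ del = {}  (empty — regression defined)
  G \ add = {in(p3,t3), pkg_at(p2,depot)} \ {in(p3,t3)} = {pkg_at(p2,depot)}
  ∪ pre   = {pkg_at(p2,depot)} ∪ {pkg_at(p3,hub), truck_at(t3,hub)}
          = {pkg_at(p2,depot), pkg_at(p3,hub), truck_at(t3,hub)}

== RESULT ==
["pkg_at(p2,depot)", "pkg_at(p3,hub)", "truck_at(t3,hub)"]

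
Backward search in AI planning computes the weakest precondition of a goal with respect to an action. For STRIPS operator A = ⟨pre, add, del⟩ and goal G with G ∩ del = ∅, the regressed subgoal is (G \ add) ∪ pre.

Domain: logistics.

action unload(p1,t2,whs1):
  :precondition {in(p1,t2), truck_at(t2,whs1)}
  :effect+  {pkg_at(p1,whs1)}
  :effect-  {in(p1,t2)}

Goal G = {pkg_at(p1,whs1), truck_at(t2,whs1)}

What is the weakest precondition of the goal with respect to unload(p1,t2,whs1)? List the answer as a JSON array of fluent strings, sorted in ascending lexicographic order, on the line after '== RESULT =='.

Compute (G \ add) ∪ pre:
  G ∩ del = {}  (empty — regression defined)
  G \ add = {pkg_at(p1,whs1), truck_at(t2,whs1)} \ {pkg_at(p1,whs1)} = {truck_at(t2,whs1)}
  ∪ pre   = {truck_at(t2,whs1)} ∪ {in(p1,t2), truck_at(t2,whs1)}
          = {in(p1,t2), truck_at(t2,whs1)}

== RESULT ==
["in(p1,t2)", "truck_at(t2,whs1)"]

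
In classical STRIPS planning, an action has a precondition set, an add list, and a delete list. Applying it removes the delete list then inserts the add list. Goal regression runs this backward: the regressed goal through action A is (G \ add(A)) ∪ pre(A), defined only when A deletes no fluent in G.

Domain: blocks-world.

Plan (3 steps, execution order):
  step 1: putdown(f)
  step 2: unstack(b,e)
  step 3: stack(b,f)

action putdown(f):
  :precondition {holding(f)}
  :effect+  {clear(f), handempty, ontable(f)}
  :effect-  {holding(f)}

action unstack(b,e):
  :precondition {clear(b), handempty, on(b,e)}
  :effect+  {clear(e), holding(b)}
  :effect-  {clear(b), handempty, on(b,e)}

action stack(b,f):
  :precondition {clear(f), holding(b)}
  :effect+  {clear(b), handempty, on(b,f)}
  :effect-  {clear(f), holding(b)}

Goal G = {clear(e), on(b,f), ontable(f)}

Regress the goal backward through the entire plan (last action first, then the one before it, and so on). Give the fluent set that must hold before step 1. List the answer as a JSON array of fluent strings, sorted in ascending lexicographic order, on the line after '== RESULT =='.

Regress step by step:
  through step 3 (stack(b,f)): drop {on(b,f)}, keep {clear(e), ontable(f)}, require {clear(f), holding(b)}
    → {clear(e), clear(f), holding(b), ontable(f)}
  through step 2 (unstack(b,e)): drop {clear(e), holding(b)}, keep {clear(f), ontable(f)}, require {clear(b), handempty, on(b,e)}
    → {clear(b), clear(f), handempty, on(b,e), ontable(f)}
  through step 1 (putdown(f)): drop {clear(f), handempty, ontable(f)}, keep {clear(b), on(b,e)}, require {holding(f)}
    → {clear(b), holding(f), on(b,e)}

== RESULT ==
["clear(b)", "holding(f)", "on(b,e)"]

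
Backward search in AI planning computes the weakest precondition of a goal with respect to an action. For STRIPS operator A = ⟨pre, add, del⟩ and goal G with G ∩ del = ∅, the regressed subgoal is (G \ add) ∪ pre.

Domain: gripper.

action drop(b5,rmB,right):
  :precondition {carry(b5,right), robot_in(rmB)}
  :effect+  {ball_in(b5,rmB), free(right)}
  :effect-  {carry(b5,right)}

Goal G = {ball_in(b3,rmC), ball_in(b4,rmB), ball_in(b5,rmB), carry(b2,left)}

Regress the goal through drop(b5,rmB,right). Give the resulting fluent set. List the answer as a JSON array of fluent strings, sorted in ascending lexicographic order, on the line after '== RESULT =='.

Compute (G \ add) ∪ pre:
  G ∩ del = {}  (empty — regression defined)
  G \ add = {ball_in(b3,rmC), ball_in(b4,rmB), ball_in(b5,rmB), carry(b2,left)} \ {ball_in(b5,rmB), free(right)} = {ball_in(b3,rmC), ball_in(b4,rmB), carry(b2,left)}
  ∪ pre   = {ball_in(b3,rmC), ball_in(b4,rmB), carry(b2,left)} ∪ {carry(b5,right), robot_in(rmB)}
          = {ball_in(b3,rmC), ball_in(b4,rmB), carry(b2,left), carry(b5,right), robot_in(rmB)}

== RESULT ==
["ball_in(b3,rmC)", "ball_in(b4,rmB)", "carry(b2,left)", "carry(b5,right)", "robot_in(rmB)"]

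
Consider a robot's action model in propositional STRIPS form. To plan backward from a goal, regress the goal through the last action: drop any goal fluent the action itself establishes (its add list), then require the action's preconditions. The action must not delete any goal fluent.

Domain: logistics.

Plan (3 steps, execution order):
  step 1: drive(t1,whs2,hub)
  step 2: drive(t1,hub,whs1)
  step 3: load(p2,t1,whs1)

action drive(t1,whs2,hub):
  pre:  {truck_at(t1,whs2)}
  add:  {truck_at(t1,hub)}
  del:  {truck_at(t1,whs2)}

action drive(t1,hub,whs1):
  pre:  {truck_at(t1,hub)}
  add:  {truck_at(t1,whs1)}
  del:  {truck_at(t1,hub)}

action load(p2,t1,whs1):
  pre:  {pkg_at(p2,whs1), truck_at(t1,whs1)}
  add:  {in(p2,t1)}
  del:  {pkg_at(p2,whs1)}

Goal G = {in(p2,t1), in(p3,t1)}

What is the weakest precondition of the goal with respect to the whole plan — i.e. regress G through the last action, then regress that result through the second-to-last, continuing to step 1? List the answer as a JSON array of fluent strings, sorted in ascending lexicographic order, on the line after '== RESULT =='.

Regress step by step:
  through step 3 (load(p2,t1,whs1)): drop {in(p2,t1)}, keep {in(p3,t1)}, require {pkg_at(p2,whs1), truck_at(t1,whs1)}
    → {in(p3,t1), pkg_at(p2,whs1), truck_at(t1,whs1)}
  through step 2 (drive(t1,hub,whs1)): drop {truck_at(t1,whs1)}, keep {in(p3,t1), pkg_at(p2,whs1)}, require {truck_at(t1,hub)}
    → {in(p3,t1), pkg_at(p2,whs1), truck_at(t1,hub)}
  through step 1 (drive(t1,whs2,hub)): drop {truck_at(t1,hub)}, keep {in(p3,t1), pkg_at(p2,whs1)}, require {truck_at(t1,whs2)}
    → {in(p3,t1), pkg_at(p2,whs1), truck_at(t1,whs2)}

== RESULT ==
["in(p3,t1)", "pkg_at(p2,whs1)", "truck_at(t1,whs2)"]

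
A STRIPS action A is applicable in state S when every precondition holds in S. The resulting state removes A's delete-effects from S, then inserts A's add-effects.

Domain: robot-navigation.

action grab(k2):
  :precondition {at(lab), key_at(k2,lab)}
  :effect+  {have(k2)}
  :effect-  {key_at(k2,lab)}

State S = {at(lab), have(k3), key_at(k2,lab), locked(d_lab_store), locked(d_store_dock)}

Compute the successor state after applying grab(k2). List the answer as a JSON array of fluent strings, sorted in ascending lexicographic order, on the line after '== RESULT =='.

Compute (S \ del) ∪ add:
  pre ⊆ S: {at(lab), key_at(k2,lab)} ⊆ S  — applicable
  S \ del = {at(lab), have(k3), locked(d_lab_store), locked(d_store_dock)}
  ∪ add   = {at(lab), have(k2), have(k3), locked(d_lab_store), locked(d_store_dock)}

== RESULT ==
["at(lab)", "have(k2)", "have(k3)", "locked(d_lab_store)", "locked(d_store_dock)"]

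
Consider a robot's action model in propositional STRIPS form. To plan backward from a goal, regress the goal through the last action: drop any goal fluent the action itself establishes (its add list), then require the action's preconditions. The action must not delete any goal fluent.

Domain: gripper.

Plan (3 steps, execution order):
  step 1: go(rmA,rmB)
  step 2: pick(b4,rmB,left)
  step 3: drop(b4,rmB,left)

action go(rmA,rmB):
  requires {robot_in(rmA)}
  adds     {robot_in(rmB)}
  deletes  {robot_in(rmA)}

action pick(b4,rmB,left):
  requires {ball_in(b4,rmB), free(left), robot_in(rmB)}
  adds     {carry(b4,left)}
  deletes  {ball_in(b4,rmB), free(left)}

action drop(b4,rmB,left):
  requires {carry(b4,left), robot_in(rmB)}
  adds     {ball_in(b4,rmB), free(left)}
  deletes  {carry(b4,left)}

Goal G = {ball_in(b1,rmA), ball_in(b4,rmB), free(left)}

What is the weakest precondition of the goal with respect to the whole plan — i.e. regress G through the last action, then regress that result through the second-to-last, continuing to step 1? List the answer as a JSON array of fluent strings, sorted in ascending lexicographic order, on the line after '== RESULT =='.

Regress step by step:
  through step 3 (drop(b4,rmB,left)): drop {ball_in(b4,rmB), free(left)}, keep {ball_in(b1,rmA)}, require {carry(b4,left), robot_in(rmB)}
    → {ball_in(b1,rmA), carry(b4,left), robot_in(rmB)}
  through step 2 (pick(b4,rmB,left)): drop {carry(b4,left)}, keep {ball_in(b1,rmA), robot_in(rmB)}, require {ball_in(b4,rmB), free(left), robot_in(rmB)}
    → {ball_in(b1,rmA), ball_in(b4,rmB), free(left), robot_in(rmB)}
  through step 1 (go(rmA,rmB)): drop {robot_in(rmB)}, keep {ball_in(b1,rmA), ball_in(b4,rmB), free(left)}, require {robot_in(rmA)}
    → {ball_in(b1,rmA), ball_in(b4,rmB), free(left), robot_in(rmA)}

== RESULT ==
["ball_in(b1,rmA)", "ball_in(b4,rmB)", "free(left)", "robot_in(rmA)"]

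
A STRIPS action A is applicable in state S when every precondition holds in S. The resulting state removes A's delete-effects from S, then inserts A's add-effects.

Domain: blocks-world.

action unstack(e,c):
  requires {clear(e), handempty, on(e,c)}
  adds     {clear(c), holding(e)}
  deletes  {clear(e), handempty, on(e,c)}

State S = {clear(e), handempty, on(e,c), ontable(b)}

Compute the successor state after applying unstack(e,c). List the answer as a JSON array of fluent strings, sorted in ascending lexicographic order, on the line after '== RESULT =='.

Progress:
  pre ⊆ S: {clear(e), handempty, on(e,c)} ⊆ S  — applicable
  S \ del = {ontable(b)}
  ∪ add   = {clear(c), holding(e), ontable(b)}

== RESULT ==
["clear(c)", "holding(e)", "ontable(b)"]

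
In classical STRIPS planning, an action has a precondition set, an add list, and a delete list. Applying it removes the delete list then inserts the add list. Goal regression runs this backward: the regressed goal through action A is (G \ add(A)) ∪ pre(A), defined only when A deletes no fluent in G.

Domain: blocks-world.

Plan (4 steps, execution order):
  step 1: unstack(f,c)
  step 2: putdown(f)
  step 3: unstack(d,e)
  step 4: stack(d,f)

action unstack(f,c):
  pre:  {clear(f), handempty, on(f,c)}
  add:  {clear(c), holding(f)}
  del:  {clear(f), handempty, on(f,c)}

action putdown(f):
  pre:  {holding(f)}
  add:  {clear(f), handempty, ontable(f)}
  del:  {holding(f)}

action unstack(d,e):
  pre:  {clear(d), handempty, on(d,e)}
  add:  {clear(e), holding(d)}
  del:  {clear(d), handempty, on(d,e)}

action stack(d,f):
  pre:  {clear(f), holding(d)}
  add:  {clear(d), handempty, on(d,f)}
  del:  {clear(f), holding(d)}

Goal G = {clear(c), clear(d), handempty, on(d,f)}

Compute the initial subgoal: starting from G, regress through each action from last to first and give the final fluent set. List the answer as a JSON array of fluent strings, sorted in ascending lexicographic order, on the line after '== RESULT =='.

Regress step by step:
  through step 4 (stack(d,f)): drop {clear(d), handempty, on(d,f)}, keep {clear(c)}, require {clear(f), holding(d)}
    → {clear(c), clear(f), holding(d)}
  through step 3 (unstack(d,e)): drop {holding(d)}, keep {clear(c), clear(f)}, require {clear(d), handempty, on(d,e)}
    → {clear(c), clear(d), clear(f), handempty, on(d,e)}
  through step 2 (putdown(f)): drop {clear(f), handempty}, keep {clear(c), clear(d), on(d,e)}, require {holding(f)}
    → {clear(c), clear(d), holding(f), on(d,e)}
  through step 1 (unstack(f,c)): drop {clear(c), holding(f)}, keep {clear(d), on(d,e)}, require {clear(f), handempty, on(f,c)}
    → {clear(d), clear(f), handempty, on(d,e), on(f,c)}

== RESULT ==
["clear(d)", "clear(f)", "handempty", "on(d,e)", "on(f,c)"]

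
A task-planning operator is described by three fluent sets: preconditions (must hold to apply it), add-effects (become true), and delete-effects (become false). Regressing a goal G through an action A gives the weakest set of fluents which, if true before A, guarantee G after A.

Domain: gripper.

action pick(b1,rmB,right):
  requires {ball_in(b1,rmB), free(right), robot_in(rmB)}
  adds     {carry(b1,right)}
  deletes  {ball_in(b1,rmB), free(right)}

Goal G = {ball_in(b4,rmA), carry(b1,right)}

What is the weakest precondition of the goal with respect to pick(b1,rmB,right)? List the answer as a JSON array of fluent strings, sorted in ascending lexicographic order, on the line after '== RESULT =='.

Compute (G \ add) ∪ pre:
  G ∩ del = {}  (empty — regression defined)
  G \ add = {ball_in(b4,rmA), carry(b1,right)} \ {carry(b1,right)} = {ball_in(b4,rmA)}
  ∪ pre   = {ball_in(b4,rmA)} ∪ {ball_in(b1,rmB), free(right), robot_in(rmB)}
          = {ball_in(b1,rmB), ball_in(b4,rmA), free(right), robot_in(rmB)}

== RESULT ==
["ball_in(b1,rmB)", "ball_in(b4,rmA)", "free(right)", "robot_in(rmB)"]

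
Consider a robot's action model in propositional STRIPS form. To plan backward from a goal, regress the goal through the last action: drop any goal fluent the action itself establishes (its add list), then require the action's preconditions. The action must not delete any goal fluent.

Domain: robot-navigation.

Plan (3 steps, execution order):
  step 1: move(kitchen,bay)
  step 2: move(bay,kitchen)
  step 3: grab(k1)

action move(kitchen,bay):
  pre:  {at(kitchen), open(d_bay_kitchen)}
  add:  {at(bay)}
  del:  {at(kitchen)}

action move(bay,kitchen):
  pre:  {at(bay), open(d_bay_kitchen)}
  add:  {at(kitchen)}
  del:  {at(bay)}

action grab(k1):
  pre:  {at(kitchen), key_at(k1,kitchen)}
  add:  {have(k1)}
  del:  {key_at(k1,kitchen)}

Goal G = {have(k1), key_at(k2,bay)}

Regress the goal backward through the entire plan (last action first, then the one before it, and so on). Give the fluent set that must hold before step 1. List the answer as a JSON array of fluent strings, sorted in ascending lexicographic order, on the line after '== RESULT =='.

Regress step by step:
  through step 3 (grab(k1)): drop {have(k1)}, keep {key_at(k2,bay)}, require {at(kitchen), key_at(k1,kitchen)}
    → {at(kitchen), key_at(k1,kitchen), key_at(k2,bay)}
  through step 2 (move(bay,kitchen)): drop {at(kitchen)}, keep {key_at(k1,kitchen), key_at(k2,bay)}, require {at(bay), open(d_bay_kitchen)}
    → {at(bay), key_at(k1,kitchen), key_at(k2,bay), open(d_bay_kitchen)}
  through step 1 (move(kitchen,bay)): drop {at(bay)}, keep {key_at(k1,kitchen), key_at(k2,bay), open(d_bay_kitchen)}, require {at(kitchen), open(d_bay_kitchen)}
    → {at(kitchen), key_at(k1,kitchen), key_at(k2,bay), open(d_bay_kitchen)}

== RESULT ==
["at(kitchen)", "key_at(k1,kitchen)", "key_at(k2,bay)", "open(d_bay_kitchen)"]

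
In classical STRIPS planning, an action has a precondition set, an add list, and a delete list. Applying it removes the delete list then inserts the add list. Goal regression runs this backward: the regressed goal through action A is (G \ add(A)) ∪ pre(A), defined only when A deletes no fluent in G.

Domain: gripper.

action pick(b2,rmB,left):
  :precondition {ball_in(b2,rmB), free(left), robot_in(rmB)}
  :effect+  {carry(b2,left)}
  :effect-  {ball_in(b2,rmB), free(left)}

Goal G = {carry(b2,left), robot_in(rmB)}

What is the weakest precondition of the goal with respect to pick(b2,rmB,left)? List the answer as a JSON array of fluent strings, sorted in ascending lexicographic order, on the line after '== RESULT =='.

Regress:
  G ∩ del = {}  (empty — regression defined)
  G \ add = {carry(b2,left), robot_in(rmB)} \ {carry(b2,left)} = {robot_in(rmB)}
  ∪ pre   = {robot_in(rmB)} ∪ {ball_in(b2,rmB), free(left), robot_in(rmB)}
          = {ball_in(b2,rmB), free(left), robot_in(rmB)}

== RESULT ==
["ball_in(b2,rmB)", "free(left)", "robot_in(rmB)"]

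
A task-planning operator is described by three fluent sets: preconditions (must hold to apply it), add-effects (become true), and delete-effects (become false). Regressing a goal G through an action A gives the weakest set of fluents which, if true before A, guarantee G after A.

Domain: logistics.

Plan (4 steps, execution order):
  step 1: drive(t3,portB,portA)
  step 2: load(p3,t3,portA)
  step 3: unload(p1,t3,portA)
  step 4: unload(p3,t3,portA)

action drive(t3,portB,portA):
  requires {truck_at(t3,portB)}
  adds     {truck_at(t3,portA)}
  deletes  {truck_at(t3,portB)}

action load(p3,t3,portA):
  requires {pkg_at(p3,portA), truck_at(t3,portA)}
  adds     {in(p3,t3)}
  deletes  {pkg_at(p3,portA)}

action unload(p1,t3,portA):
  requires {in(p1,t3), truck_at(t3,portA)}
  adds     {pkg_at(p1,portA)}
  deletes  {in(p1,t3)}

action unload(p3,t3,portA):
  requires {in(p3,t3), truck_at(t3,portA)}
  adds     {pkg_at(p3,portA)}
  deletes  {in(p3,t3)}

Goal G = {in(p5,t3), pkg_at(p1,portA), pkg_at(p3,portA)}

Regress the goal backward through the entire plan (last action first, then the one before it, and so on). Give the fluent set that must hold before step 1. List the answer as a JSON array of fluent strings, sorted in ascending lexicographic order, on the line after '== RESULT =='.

Regress step by step:
  through step 4 (unload(p3,t3,portA)): drop {pkg_at(p3,portA)}, keep {in(p5,t3), pkg_at(p1,portA)}, require {in(p3,t3), truck_at(t3,portA)}
    → {in(p3,t3), in(p5,t3), pkg_at(p1,portA), truck_at(t3,portA)}
  through step 3 (unload(p1,t3,portA)): drop {pkg_at(p1,portA)}, keep {in(p3,t3), in(p5,t3), truck_at(t3,portA)}, require {in(p1,t3), truck_at(t3,portA)}
    → {in(p1,t3), in(p3,t3), in(p5,t3), truck_at(t3,portA)}
  through step 2 (load(p3,t3,portA)): drop {in(p3,t3)}, keep {in(p1,t3), in(p5,t3), truck_at(t3,portA)}, require {pkg_at(p3,portA), truck_at(t3,portA)}
    → {in(p1,t3), in(p5,t3), pkg_at(p3,portA), truck_at(t3,portA)}
  through step 1 (drive(t3,portB,portA)): drop {truck_at(t3,portA)}, keep {in(p1,t3), in(p5,t3), pkg_at(p3,portA)}, require {truck_at(t3,portB)}
    → {in(p1,t3), in(p5,t3), pkg_at(p3,portA), truck_at(t3,portB)}

== RESULT ==
["in(p1,t3)", "in(p5,t3)", "pkg_at(p3,portA)", "truck_at(t3,portB)"]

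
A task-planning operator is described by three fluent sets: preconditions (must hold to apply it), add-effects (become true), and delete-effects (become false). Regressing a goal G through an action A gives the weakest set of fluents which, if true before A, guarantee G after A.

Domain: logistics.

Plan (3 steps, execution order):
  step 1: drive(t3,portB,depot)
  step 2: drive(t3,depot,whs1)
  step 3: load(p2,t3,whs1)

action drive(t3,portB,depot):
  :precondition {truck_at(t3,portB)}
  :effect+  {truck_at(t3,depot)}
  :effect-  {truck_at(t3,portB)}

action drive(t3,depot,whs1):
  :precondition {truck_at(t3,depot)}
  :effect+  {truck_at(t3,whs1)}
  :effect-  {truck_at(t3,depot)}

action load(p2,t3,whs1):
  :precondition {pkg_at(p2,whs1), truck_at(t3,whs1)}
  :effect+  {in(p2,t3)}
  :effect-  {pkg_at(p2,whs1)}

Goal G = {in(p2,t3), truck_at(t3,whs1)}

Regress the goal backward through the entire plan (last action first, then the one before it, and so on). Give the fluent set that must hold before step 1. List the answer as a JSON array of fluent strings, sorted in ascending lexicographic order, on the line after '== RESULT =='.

Regress step by step:
  through step 3 (load(p2,t3,whs1)): drop {in(p2,t3)}, keep {truck_at(t3,whs1)}, require {pkg_at(p2,whs1), truck_at(t3,whs1)}
    → {pkg_at(p2,whs1), truck_at(t3,whs1)}
  through step 2 (drive(t3,depot,whs1)): drop {truck_at(t3,whs1)}, keep {pkg_at(p2,whs1)}, require {truck_at(t3,depot)}
    → {pkg_at(p2,whs1), truck_at(t3,depot)}
  through step 1 (drive(t3,portB,depot)): drop {truck_at(t3,depot)}, keep {pkg_at(p2,whs1)}, require {truck_at(t3,portB)}
    → {pkg_at(p2,whs1), truck_at(t3,portB)}

== RESULT ==
["pkg_at(p2,whs1)", "truck_at(t3,portB)"]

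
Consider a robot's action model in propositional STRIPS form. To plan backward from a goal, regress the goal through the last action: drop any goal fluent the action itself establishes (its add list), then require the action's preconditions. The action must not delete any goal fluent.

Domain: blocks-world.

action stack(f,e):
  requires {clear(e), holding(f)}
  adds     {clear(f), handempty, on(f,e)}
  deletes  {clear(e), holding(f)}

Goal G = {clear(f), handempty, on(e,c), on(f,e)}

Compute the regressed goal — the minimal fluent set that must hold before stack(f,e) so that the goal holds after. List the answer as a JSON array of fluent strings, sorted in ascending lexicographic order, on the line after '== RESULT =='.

Compute (G \ add) ∪ pre:
  G ∩ del = {}  (empty — regression defined)
  G \ add = {clear(f), handempty, on(e,c), on(f,e)} \ {clear(f), handempty, on(f,e)} = {on(e,c)}
  ∪ pre   = {on(e,c)} ∪ {clear(e), holding(f)}
          = {clear(e), holding(f), on(e,c)}

== RESULT ==
["clear(e)", "holding(f)", "on(e,c)"]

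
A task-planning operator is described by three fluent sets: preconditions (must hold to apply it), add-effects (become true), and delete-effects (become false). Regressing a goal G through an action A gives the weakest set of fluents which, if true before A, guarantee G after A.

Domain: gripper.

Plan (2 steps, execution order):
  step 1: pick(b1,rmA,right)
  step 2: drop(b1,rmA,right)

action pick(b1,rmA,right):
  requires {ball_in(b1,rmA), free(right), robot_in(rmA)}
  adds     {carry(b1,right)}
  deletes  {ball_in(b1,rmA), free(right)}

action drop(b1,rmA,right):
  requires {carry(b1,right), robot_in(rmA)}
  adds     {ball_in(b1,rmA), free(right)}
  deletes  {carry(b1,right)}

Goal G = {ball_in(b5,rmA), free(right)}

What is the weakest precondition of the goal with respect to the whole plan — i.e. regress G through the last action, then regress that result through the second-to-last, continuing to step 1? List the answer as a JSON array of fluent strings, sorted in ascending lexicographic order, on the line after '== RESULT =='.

Regress step by step:
  through step 2 (drop(b1,rmA,right)): drop {free(right)}, keep {ball_in(b5,rmA)}, require {carry(b1,right), robot_in(rmA)}
    → {ball_in(b5,rmA), carry(b1,right), robot_in(rmA)}
  through step 1 (pick(b1,rmA,right)): drop {carry(b1,right)}, keep {ball_in(b5,rmA), robot_in(rmA)}, require {ball_in(b1,rmA), free(right), robot_in(rmA)}
    → {ball_in(b1,rmA), ball_in(b5,rmA), free(right), robot_in(rmA)}

== RESULT ==
["ball_in(b1,rmA)", "ball_in(b5,rmA)", "free(right)", "robot_in(rmA)"]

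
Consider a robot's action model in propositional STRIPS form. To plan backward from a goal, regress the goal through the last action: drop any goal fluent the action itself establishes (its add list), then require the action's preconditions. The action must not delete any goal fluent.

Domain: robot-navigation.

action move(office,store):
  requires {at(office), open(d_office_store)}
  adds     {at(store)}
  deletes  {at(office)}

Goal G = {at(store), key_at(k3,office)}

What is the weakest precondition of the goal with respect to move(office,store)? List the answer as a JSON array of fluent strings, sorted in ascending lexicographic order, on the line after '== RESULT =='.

Compute (G \ add) ∪ pre:
  G ∩ del = {}  (empty — regression defined)
  G \ add = {at(store), key_at(k3,office)} \ {at(store)} = {key_at(k3,office)}
  ∪ pre   = {key_at(k3,office)} ∪ {at(office), open(d_office_store)}
          = {at(office), key_at(k3,office), open(d_office_store)}

== RESULT ==
["at(office)", "key_at(k3,office)", "open(d_office_store)"]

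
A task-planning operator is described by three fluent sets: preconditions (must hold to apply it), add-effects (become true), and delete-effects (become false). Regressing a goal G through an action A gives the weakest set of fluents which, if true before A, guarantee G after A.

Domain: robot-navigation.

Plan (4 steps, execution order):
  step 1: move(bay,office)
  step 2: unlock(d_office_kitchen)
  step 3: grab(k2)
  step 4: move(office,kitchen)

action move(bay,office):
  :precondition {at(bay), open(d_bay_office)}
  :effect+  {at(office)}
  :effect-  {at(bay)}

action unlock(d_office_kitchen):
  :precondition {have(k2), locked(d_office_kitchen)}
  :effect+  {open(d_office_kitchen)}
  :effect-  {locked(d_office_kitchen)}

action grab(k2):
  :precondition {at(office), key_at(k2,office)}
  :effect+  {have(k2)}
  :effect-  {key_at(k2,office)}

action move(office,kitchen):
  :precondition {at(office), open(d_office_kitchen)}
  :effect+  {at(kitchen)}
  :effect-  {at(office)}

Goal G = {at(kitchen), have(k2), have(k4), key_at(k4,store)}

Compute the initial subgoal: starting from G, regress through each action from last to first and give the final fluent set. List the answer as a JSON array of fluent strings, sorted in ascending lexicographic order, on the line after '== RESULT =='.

Regress step by step:
  through step 4 (move(office,kitchen)): drop {at(kitchen)}, keep {have(k2), have(k4), key_at(k4,store)}, require {at(office), open(d_office_kitchen)}
    → {at(office), have(k2), have(k4), key_at(k4,store), open(d_office_kitchen)}
  through step 3 (grab(k2)): drop {have(k2)}, keep {at(office), have(k4), key_at(k4,store), open(d_office_kitchen)}, require {at(office), key_at(k2,office)}
    → {at(office), have(k4), key_at(k2,office), key_at(k4,store), open(d_office_kitchen)}
  through step 2 (unlock(d_office_kitchen)): drop {open(d_office_kitchen)}, keep {at(office), have(k4), key_at(k2,office), key_at(k4,store)}, require {have(k2), locked(d_office_kitchen)}
    → {at(office), have(k2), have(k4), key_at(k2,office), key_at(k4,store), locked(d_office_kitchen)}
  through step 1 (move(bay,office)): drop {at(office)}, keep {have(k2), have(k4), key_at(k2,office), key_at(k4,store), locked(d_office_kitchen)}, require {at(bay), open(d_bay_office)}
    → {at(bay), have(k2), have(k4), key_at(k2,office), key_at(k4,store), locked(d_office_kitchen), open(d_bay_office)}

== RESULT ==
["at(bay)", "have(k2)", "have(k4)", "key_at(k2,office)", "key_at(k4,store)", "locked(d_office_kitchen)", "open(d_bay_office)"]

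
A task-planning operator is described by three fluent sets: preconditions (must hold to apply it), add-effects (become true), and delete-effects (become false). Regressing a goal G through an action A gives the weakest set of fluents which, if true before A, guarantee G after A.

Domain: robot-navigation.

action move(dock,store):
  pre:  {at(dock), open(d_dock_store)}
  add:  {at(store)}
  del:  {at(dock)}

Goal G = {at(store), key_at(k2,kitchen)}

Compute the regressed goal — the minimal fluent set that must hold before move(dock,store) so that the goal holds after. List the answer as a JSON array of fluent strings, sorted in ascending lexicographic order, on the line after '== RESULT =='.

Regress:
  G ∩ del = {}  (empty — regression defined)
  G \ add = {at(store), key_at(k2,kitchen)} \ {at(store)} = {key_at(k2,kitchen)}
  ∪ pre   = {key_at(k2,kitchen)} ∪ {at(dock), open(d_dock_store)}
          = {at(dock), key_at(k2,kitchen), open(d_dock_store)}

== RESULT ==
["at(dock)", "key_at(k2,kitchen)", "open(d_dock_store)"]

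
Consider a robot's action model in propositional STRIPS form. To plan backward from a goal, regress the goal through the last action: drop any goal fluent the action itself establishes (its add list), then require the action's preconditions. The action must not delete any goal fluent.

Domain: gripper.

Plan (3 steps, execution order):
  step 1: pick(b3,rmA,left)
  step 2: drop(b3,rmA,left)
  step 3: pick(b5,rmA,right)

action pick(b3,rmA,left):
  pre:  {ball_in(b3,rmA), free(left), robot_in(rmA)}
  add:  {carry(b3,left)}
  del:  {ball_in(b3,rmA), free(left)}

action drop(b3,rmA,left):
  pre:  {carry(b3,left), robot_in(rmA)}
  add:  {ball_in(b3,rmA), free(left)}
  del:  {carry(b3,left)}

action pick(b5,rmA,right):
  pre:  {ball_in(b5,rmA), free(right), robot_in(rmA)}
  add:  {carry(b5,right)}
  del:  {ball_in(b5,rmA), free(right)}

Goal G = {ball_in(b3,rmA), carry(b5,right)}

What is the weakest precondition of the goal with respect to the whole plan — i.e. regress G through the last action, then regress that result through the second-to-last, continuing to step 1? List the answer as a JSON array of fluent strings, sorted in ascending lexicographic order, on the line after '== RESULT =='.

Regress step by step:
  through step 3 (pick(b5,rmA,right)): drop {carry(b5,right)}, keep {ball_in(b3,rmA)}, require {ball_in(b5,rmA), free(right), robot_in(rmA)}
    → {ball_in(b3,rmA), ball_in(b5,rmA), free(right), robot_in(rmA)}
  through step 2 (drop(b3,rmA,left)): drop {ball_in(b3,rmA)}, keep {ball_in(b5,rmA), free(right), robot_in(rmA)}, require {carry(b3,left), robot_in(rmA)}
    → {ball_in(b5,rmA), carry(b3,left), free(right), robot_in(rmA)}
  through step 1 (pick(b3,rmA,left)): drop {carry(b3,left)}, keep {ball_in(b5,rmA), free(right), robot_in(rmA)}, require {ball_in(b3,rmA), free(left), robot_in(rmA)}
    → {ball_in(b3,rmA), ball_in(b5,rmA), free(left), free(right), robot_in(rmA)}

== RESULT ==
["ball_in(b3,rmA)", "ball_in(b5,rmA)", "free(left)", "free(right)", "robot_in(rmA)"]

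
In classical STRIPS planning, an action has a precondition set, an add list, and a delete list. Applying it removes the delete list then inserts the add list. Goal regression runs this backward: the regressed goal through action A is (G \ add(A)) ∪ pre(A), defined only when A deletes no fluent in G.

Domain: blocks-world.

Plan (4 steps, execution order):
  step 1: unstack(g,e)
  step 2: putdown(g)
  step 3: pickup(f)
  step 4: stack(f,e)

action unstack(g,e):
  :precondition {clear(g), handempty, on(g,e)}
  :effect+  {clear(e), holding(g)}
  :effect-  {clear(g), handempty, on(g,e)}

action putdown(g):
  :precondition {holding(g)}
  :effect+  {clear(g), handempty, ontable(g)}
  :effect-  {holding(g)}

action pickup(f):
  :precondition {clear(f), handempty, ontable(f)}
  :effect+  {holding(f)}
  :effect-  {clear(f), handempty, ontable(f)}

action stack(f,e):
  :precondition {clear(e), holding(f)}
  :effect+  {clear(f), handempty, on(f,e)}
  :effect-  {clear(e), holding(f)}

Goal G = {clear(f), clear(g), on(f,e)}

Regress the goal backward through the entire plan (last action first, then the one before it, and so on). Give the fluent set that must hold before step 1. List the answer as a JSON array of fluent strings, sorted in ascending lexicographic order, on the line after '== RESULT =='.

Regress step by step:
  through step 4 (stack(f,e)): drop {clear(f), on(f,e)}, keep {clear(g)}, require {clear(e), holding(f)}
    → {clear(e), clear(g), holding(f)}
  through step 3 (pickup(f)): drop {holding(f)}, keep {clear(e), clear(g)}, require {clear(f), handempty, ontable(f)}
    → {clear(e), clear(f), clear(g), handempty, ontable(f)}
  through step 2 (putdown(g)): drop {clear(g), handempty}, keep {clear(e), clear(f), ontable(f)}, require {holding(g)}
    → {clear(e), clear(f), holding(g), ontable(f)}
  through step 1 (unstack(g,e)): drop {clear(e), holding(g)}, keep {clear(f), ontable(f)}, require {clear(g), handempty, on(g,e)}
    → {clear(f), clear(g), handempty, on(g,e), ontable(f)}

== RESULT ==
["clear(f)", "clear(g)", "handempty", "on(g,e)", "ontable(f)"]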